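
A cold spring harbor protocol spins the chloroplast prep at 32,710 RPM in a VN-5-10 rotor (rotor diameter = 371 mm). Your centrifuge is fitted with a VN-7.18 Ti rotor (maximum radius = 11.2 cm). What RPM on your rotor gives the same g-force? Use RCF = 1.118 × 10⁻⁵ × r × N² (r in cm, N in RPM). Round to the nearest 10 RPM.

Original rotor: r = 371 mm / 2 = 185.5 mm = 18.55 cm
RCF_original = 1.118 × 10⁻⁵ × 18.55 × (32710)² = 1.118 × 10⁻⁵ × 18.55 × 1,069,944,100 ≈ 221,894.6 × g
221,894.6 = 1.118 × 10⁻⁵ × 11.2 × N²
N² = 221,894.6 / (12.5216 × 10⁻⁵) = 1,772,094,620
N ≈ √1,772,094,620 ≈ 42,096.3

≈ 42100 RPM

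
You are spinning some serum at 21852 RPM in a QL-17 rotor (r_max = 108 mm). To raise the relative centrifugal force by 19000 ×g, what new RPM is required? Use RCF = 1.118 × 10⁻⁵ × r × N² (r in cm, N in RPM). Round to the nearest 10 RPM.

r = 108 mm = 10.8 cm
Current RCF = 1.118 × 10⁻⁵ × 10.8 × (21852)² = 1.118 × 10⁻⁵ × 10.8 × 477,509,904 ≈ 57,656.5 × g
Target RCF = 57,656.5 + 19,000 = 76,656.5 × g
N² = 76,656.5 / (12.0744 × 10⁻⁵) = 634,867,985
N ≈ √634,867,985 ≈ 25,196.6

≈ 25200 RPM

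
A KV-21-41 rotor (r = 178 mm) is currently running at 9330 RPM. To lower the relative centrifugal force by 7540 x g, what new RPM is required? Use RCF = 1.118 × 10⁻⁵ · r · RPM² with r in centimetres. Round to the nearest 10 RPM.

7010 RPM

r = 178 mm = 17.8 cm
Current RCF = 1.118 × 10⁻⁵ × 17.8 × (9330)² = 1.118 × 10⁻⁵ × 17.8 × 87,048,900 ≈ 17,323.1 × g
Target RCF = 17,323.1 − 7,540 = 9,783.1 × g
N² = 9,783.1 / (19.9004 × 10⁻⁵) = 49,160,318
N ≈ √49,160,318 ≈ 7,011.4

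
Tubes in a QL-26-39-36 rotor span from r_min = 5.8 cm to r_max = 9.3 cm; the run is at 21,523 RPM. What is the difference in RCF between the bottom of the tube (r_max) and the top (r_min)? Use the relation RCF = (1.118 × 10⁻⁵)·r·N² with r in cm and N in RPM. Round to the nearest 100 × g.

RCF_max = 1.118 × 10⁻⁵ × 9.3 × (21523)² = 1.118 × 10⁻⁵ × 9.3 × 463,239,529 ≈ 48,164.9 × g
RCF_min = 1.118 × 10⁻⁵ × 5.8 × (21523)² = 1.118 × 10⁻⁵ × 5.8 × 463,239,529 ≈ 30,038.3 × g
ΔRCF = 48,164.9 − 30,038.3 = 18,126.6

18100 g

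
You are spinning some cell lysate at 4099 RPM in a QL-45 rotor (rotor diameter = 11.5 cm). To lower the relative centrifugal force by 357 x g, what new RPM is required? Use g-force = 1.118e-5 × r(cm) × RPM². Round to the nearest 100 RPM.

≈ 3400 RPM

r = 11.5 / 2 = 5.75 cm
Current RCF = 1.118 × 10⁻⁵ × 5.75 × (4099)² = 1.118 × 10⁻⁵ × 5.75 × 16,801,801 ≈ 1,080.1 × g
Target RCF = 1,080.1 − 357 = 723.1 × g
N² = 723.1 / (6.4285 × 10⁻⁵) = 11,248,347
N ≈ √11,248,347 ≈ 3,353.9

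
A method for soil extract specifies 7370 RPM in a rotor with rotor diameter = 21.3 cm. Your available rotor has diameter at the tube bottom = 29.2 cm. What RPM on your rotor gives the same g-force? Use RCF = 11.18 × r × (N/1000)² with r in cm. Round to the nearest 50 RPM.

Original rotor: r = 21.3 / 2 = 10.65 cm
RCF = 11.18 × r × (N/1000)²
RCF_original = 11.18 × 10.65 × (7.37)² = 11.18 × 10.65 × 54.3169 ≈ 6,467.4 × g
Your rotor: r = 29.2 / 2 = 14.6 cm
6,467.4 = 11.18 × 14.6 × (N/1000)²
(N/1000)² = 6,467.4 / 163.228 = 39.62188
N = 1000 × √39.62188 ≈ 6,294.6

≈ 6300 RPM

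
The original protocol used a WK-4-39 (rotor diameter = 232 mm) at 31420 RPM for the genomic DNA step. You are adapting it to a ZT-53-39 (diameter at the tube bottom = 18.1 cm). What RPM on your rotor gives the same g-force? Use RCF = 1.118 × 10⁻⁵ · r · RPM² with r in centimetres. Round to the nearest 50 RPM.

Original rotor: r = 232 mm / 2 = 116 mm = 11.6 cm
RCF_original = 1.118 × 10⁻⁵ × 11.6 × (31420)² = 1.118 × 10⁻⁵ × 11.6 × 987,216,400 ≈ 128,030.1 × g
Your rotor: r = 18.1 / 2 = 9.05 cm
128,030.1 = 1.118 × 10⁻⁵ × 9.05 × N²
N² = 128,030.1 / (10.1179 × 10⁻⁵) = 1,265,382,145
N ≈ √1,265,382,145 ≈ 35,572.2

35550 RPM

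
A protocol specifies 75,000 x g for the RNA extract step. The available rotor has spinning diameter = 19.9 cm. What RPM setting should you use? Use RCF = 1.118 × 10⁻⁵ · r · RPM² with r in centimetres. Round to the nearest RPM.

r = 19.9 / 2 = 9.95 cm
RCF = 1.118 × 10⁻⁵ × r × N²
75,000 = 1.118 × 10⁻⁵ × 9.95 × N²
N² = 75,000 / (11.1241 × 10⁻⁵) = 674,211,846
N ≈ √674,211,846 ≈ 25,965.6

N ≈ 25966 RPM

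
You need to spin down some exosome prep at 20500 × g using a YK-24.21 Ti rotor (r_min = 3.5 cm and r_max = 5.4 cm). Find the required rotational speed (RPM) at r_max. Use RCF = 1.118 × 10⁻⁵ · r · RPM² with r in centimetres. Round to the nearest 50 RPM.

18450 RPM

Use r_max = 5.4 cm.
RCF = 1.118 × 10⁻⁵ × r × N²
20,500 = 1.118 × 10⁻⁵ × 5.4 × N²
N² = 20,500 / (6.0372 × 10⁻⁵) = 339,561,386
N ≈ √339,561,386 ≈ 18,427.2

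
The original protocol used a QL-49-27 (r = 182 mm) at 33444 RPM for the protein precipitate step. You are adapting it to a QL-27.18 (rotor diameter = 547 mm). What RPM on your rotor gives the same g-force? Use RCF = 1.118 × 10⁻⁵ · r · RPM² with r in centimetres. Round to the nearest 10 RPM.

Original rotor: r = 182 mm = 18.2 cm
RCF = 1.118 × 10⁻⁵ × r × N²
RCF_original = 1.118 × 10⁻⁵ × 18.2 × (33444)² = 1.118 × 10⁻⁵ × 18.2 × 1,118,501,136 ≈ 227,588.1 × g
Your rotor: r = 547 mm / 2 = 273.5 mm = 27.35 cm
227,588.1 = 1.118 × 10⁻⁵ × 27.35 × N²
N² = 227,588.1 / (30.5773 × 10⁻⁵) = 744,304,108
N ≈ √744,304,108 ≈ 27,281.9

27280 RPM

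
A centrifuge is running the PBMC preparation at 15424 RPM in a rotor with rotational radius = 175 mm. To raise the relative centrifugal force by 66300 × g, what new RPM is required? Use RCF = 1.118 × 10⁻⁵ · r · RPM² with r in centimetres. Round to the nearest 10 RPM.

≈ 24020 RPM

r = 175 mm = 17.5 cm
Current RCF = 1.118 × 10⁻⁵ × 17.5 × (15424)² = 1.118 × 10⁻⁵ × 17.5 × 237,899,776 ≈ 46,545.1 × g
Target RCF = 46,545.1 + 66,300 = 112,845.1 × g
N² = 112,845.1 / (19.565 × 10⁻⁵) = 576,770,253
N ≈ √576,770,253 ≈ 24,016.0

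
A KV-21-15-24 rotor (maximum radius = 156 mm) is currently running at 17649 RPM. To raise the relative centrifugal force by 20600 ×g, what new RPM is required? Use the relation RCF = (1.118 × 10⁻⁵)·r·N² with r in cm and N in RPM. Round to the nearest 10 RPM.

N₂ ≈ 20730 RPM

r = 156 mm = 15.6 cm
Current RCF = 1.118 × 10⁻⁵ × 15.6 × (17649)² = 1.118 × 10⁻⁵ × 15.6 × 311,487,201 ≈ 54,325.9 × g
Target RCF = 54,325.9 + 20,600 = 74,925.9 × g
N² = 74,925.9 / (17.4408 × 10⁻⁵) = 429,601,280
N ≈ √429,601,280 ≈ 20,726.8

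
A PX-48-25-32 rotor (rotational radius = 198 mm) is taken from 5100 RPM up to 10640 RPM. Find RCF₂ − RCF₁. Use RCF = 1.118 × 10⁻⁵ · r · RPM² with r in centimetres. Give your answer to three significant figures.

19300 × g

r = 198 mm = 19.8 cm
RCF₁ = 1.118 × 10⁻⁵ × 19.8 × (5100)² = 1.118 × 10⁻⁵ × 19.8 × 26,010,000 ≈ 5,757.7 × g
RCF₂ = 1.118 × 10⁻⁵ × 19.8 × (10640)² = 1.118 × 10⁻⁵ × 19.8 × 113,209,600 ≈ 25,060.5 × g
Increase = 25,060.5 − 5,757.7 = 19,302.8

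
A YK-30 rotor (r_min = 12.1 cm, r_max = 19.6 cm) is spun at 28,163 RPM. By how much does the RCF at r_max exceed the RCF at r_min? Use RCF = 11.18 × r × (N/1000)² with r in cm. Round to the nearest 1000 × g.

≈ 67000 g

RCF_max = 11.18 × 19.6 × (28.163)² = 11.18 × 19.6 × 793.154569 ≈ 173,802.4 × g
RCF_min = 11.18 × 12.1 × (28.163)² = 11.18 × 12.1 × 793.154569 ≈ 107,296.4 × g
ΔRCF = 173,802.4 − 107,296.4 = 66,506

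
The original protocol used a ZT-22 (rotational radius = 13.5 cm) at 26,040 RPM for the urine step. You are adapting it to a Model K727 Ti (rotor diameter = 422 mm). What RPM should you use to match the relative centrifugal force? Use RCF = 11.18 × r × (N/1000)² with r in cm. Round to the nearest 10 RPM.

RCF_original = 11.18 × 13.5 × (26.04)² = 11.18 × 13.5 × 678.0816 ≈ 102,342.9 × g
Your rotor: r = 422 mm / 2 = 211 mm = 21.1 cm
102,342.9 = 11.18 × 21.1 × (N/1000)²
(N/1000)² = 102,342.9 / 235.898 = 433.8439
N = 1000 × √433.8439 ≈ 20,828.9

≈ 20830 RPM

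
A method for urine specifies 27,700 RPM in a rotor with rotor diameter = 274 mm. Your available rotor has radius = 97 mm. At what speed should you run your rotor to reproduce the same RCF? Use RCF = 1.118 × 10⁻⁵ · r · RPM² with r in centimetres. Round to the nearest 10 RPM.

≈ 32920 RPM

Original rotor: r = 274 mm / 2 = 137 mm = 13.7 cm
RCF = 1.118 × 10⁻⁵ × r × N²
RCF_original = 1.118 × 10⁻⁵ × 13.7 × (27700)² = 1.118 × 10⁻⁵ × 13.7 × 767,290,000 ≈ 117,522.7 × g
Your rotor: r = 97 mm = 9.7 cm
117,522.7 = 1.118 × 10⁻⁵ × 9.7 × N²
N² = 117,522.7 / (10.8446 × 10⁻⁵) = 1,083,697,877
N ≈ √1,083,697,877 ≈ 32,919.6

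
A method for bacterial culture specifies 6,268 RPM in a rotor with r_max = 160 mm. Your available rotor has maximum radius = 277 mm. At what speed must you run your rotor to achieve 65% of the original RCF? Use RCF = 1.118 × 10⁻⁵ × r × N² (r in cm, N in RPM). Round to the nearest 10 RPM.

Original rotor: r = 160 mm = 16.0 cm
RCF = 1.118 × 10⁻⁵ × r × N²
RCF_original = 1.118 × 10⁻⁵ × 16 × (6268)² = 1.118 × 10⁻⁵ × 16 × 39,287,824 ≈ 7,027.8 × g
Target RCF = 0.65 × 7,027.8 ≈ 4,568.1 × g
Your rotor: r = 277 mm = 27.7 cm
4,568.1 = 1.118 × 10⁻⁵ × 27.7 × N²
N² = 4,568.1 / (30.9686 × 10⁻⁵) = 14,750,748
N ≈ √14,750,748 ≈ 3,840.7

3840 RPM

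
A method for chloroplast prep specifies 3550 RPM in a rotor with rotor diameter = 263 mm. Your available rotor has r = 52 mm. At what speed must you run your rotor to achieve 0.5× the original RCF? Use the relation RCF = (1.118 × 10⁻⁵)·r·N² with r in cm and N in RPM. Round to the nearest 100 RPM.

≈ 4000 RPM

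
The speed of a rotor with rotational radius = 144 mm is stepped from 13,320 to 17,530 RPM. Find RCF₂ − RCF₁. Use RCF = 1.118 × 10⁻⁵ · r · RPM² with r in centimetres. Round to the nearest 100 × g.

r = 144 mm = 14.4 cm
RCF₁ = 1.118 × 10⁻⁵ × 14.4 × (13320)² = 1.118 × 10⁻⁵ × 14.4 × 177,422,400 ≈ 28,563.6 × g
RCF₂ = 1.118 × 10⁻⁵ × 14.4 × (17530)² = 1.118 × 10⁻⁵ × 14.4 × 307,300,900 ≈ 49,473 × g
Increase = 49,473 − 28,563.6 = 20,909.4

20900 ×g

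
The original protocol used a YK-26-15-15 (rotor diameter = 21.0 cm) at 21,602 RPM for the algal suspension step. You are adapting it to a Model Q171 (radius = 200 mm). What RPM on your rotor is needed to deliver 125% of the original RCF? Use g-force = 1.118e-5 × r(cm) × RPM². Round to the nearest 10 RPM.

Original rotor: r = 21.0 / 2 = 10.5 cm
RCF = 1.118 × 10⁻⁵ × r × N²
RCF_original = 1.118 × 10⁻⁵ × 10.5 × (21602)² = 1.118 × 10⁻⁵ × 10.5 × 466,646,404 ≈ 54,779.6 × g
Target RCF = 1.25 × 54,779.6 ≈ 68,474.5 × g
Your rotor: r = 200 mm = 20.0 cm
68,474.5 = 1.118 × 10⁻⁵ × 20 × N²
N² = 68,474.5 / (22.36 × 10⁻⁵) = 306,236,583
N ≈ √306,236,583 ≈ 17,499.6

≈ 17500 RPM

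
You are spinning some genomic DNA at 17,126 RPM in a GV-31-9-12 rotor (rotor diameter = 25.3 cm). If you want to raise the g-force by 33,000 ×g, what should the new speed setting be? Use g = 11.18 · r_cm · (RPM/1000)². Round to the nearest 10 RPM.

22950 RPM

r = 25.3 / 2 = 12.65 cm
Current RCF = 11.18 × 12.65 × (17.126)² = 11.18 × 12.65 × 293.299876 ≈ 41,480.5 × g
Target RCF = 41,480.5 + 33,000 = 74,480.5 × g
(N/1000)² = 74,480.5 / 141.427 = 526.6356
N = 1000 × √526.6356 ≈ 22,948.5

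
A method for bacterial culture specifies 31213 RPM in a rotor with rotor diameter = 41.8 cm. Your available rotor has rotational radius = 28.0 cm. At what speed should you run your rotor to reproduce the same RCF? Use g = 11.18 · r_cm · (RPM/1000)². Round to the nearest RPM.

26967 RPM

Original rotor: r = 41.8 / 2 = 20.9 cm
RCF_original = 11.18 × 20.9 × (31.213)² = 11.18 × 20.9 × 974.251369 ≈ 227,645.5 × g
227,645.5 = 11.18 × 28 × (N/1000)²
(N/1000)² = 227,645.5 / 313.04 = 727.209
N = 1000 × √727.209 ≈ 26,966.8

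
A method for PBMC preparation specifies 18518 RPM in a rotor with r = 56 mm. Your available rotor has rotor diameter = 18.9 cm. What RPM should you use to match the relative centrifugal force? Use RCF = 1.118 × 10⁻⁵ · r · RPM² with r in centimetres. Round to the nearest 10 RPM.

Original rotor: r = 56 mm = 5.6 cm
RCF = 1.118 × 10⁻⁵ × r × N²
RCF_original = 1.118 × 10⁻⁵ × 5.6 × (18518)² = 1.118 × 10⁻⁵ × 5.6 × 342,916,324 ≈ 21,469.3 × g
Your rotor: r = 18.9 / 2 = 9.45 cm
21,469.3 = 1.118 × 10⁻⁵ × 9.45 × N²
N² = 21,469.3 / (10.5651 × 10⁻⁵) = 203,209,624
N ≈ √203,209,624 ≈ 14,255.2

14260 RPM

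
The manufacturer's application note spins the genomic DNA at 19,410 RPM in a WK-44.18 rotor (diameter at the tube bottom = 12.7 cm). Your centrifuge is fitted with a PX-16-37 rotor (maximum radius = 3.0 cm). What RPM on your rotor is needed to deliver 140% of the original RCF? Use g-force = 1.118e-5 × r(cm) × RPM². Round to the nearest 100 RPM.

Original rotor: r = 12.7 / 2 = 6.35 cm
RCF = 1.118 × 10⁻⁵ × r × N²
RCF_original = 1.118 × 10⁻⁵ × 6.35 × (19410)² = 1.118 × 10⁻⁵ × 6.35 × 376,748,100 ≈ 26,746.5 × g
Target RCF = 1.4 × 26,746.5 ≈ 37,445.1 × g
37,445.1 = 1.118 × 10⁻⁵ × 3 × N²
N² = 37,445.1 / (3.354 × 10⁻⁵) = 1,116,431,127
N ≈ √1,116,431,127 ≈ 33,413.0

33400 RPM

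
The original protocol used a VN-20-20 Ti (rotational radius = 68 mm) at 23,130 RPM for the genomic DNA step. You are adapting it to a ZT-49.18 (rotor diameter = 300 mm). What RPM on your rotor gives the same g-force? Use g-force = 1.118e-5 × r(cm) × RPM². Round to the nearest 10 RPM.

15570 RPM

Original rotor: r = 68 mm = 6.8 cm
RCF = 1.118 × 10⁻⁵ × r × N²
RCF_original = 1.118 × 10⁻⁵ × 6.8 × (23130)² = 1.118 × 10⁻⁵ × 6.8 × 534,996,900 ≈ 40,672.6 × g
Your rotor: r = 300 mm / 2 = 150 mm = 15 cm
40,672.6 = 1.118 × 10⁻⁵ × 15 × N²
N² = 40,672.6 / (16.77 × 10⁻⁵) = 242,531,902
N ≈ √242,531,902 ≈ 15,573.4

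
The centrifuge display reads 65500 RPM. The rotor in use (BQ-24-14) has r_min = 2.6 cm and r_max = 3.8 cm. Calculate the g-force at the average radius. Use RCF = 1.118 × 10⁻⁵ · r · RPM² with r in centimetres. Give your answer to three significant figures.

153000 ×g

r_avg = (2.6 + 3.8) / 2 = 3.2 cm
RCF = 1.118 × 10⁻⁵ × 3.2 × (65500)² = 1.118 × 10⁻⁵ × 3.2 × 4,290,250,000 ≈ 153,488 × g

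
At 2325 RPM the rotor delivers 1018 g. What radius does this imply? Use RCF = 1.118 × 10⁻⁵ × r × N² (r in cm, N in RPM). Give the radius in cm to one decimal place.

16.8 cm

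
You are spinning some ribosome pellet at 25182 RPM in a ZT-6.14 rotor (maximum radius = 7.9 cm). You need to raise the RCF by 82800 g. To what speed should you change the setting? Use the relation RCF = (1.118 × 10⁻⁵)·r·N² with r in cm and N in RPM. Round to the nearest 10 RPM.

N₂ ≈ 39640 RPM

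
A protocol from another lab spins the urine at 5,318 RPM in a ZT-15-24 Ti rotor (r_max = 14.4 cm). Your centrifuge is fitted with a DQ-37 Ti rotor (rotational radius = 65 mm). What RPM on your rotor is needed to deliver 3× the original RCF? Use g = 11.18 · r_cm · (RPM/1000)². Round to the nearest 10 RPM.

13710 RPM

RCF_original = 11.18 × 14.4 × (5.318)² = 11.18 × 14.4 × 28.281124 ≈ 4,553 × g
Target RCF = 3 × 4,553 ≈ 13,659 × g
Your rotor: r = 65 mm = 6.5 cm
13,659 = 11.18 × 6.5 × (N/1000)²
(N/1000)² = 13,659 / 72.67 = 187.9593
N = 1000 × √187.9593 ≈ 13,709.8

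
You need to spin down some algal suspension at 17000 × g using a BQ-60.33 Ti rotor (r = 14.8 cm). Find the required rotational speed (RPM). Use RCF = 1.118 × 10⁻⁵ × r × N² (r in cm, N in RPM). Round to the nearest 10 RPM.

≈ 10140 RPM

RCF = 1.118 × 10⁻⁵ × r × N²
17,000 = 1.118 × 10⁻⁵ × 14.8 × N²
N² = 17,000 / (16.5464 × 10⁻⁵) = 102,741,382
N ≈ √102,741,382 ≈ 10,136.1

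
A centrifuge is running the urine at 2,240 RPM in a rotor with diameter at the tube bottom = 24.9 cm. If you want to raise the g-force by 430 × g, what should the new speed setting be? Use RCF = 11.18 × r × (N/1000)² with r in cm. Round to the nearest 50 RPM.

r = 24.9 / 2 = 12.45 cm
Current RCF = 11.18 × 12.45 × (2.24)² = 11.18 × 12.45 × 5.0176 ≈ 698.4 × g
Target RCF = 698.4 + 430 = 1,128.4 × g
(N/1000)² = 1,128.4 / 139.191 = 8.106846
N = 1000 × √8.106846 ≈ 2,847.3

2850 RPM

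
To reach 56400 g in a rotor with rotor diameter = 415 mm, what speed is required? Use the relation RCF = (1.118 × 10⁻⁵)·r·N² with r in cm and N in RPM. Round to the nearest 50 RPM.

N ≈ 15600 RPM

r = 415 mm / 2 = 207.5 mm = 20.75 cm
RCF = 1.118 × 10⁻⁵ × r × N²
56,400 = 1.118 × 10⁻⁵ × 20.75 × N²
N² = 56,400 / (23.1985 × 10⁻⁵) = 243,119,167
N ≈ √243,119,167 ≈ 15,592.3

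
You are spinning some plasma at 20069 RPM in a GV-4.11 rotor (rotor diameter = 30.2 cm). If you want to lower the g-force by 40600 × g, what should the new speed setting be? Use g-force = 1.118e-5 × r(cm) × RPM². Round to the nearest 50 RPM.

≈ 12750 RPM

r = 30.2 / 2 = 15.1 cm
Current RCF = 1.118 × 10⁻⁵ × 15.1 × (20069)² = 1.118 × 10⁻⁵ × 15.1 × 402,764,761 ≈ 67,993.9 × g
Target RCF = 67,993.9 − 40,600 = 27,393.9 × g
N² = 27,393.9 / (16.8818 × 10⁻⁵) = 162,268,834
N ≈ √162,268,834 ≈ 12,738.5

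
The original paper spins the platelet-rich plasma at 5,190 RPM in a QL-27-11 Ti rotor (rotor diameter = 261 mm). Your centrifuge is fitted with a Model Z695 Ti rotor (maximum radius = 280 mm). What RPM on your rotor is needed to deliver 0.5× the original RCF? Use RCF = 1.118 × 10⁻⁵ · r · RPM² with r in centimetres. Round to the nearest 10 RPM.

Original rotor: r = 261 mm / 2 = 130.5 mm = 13.05 cm
RCF = 1.118 × 10⁻⁵ × r × N²
RCF_original = 1.118 × 10⁻⁵ × 13.05 × (5190)² = 1.118 × 10⁻⁵ × 13.05 × 26,936,100 ≈ 3,930 × g
Target RCF = 0.5 × 3,930 ≈ 1,965 × g
Your rotor: r = 280 mm = 28.0 cm
1,965 = 1.118 × 10⁻⁵ × 28 × N²
N² = 1,965 / (31.304 × 10⁻⁵) = 6,277,153
N ≈ √6,277,153 ≈ 2,505.4

2510 RPM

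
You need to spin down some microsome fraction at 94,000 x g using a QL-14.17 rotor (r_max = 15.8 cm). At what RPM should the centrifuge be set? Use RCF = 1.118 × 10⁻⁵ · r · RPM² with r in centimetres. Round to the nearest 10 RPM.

94,000 = 1.118 × 10⁻⁵ × 15.8 × N²
N² = 94,000 / (17.6644 × 10⁻⁵) = 532,143,747
N ≈ √532,143,747 ≈ 23,068.2

23070 RPM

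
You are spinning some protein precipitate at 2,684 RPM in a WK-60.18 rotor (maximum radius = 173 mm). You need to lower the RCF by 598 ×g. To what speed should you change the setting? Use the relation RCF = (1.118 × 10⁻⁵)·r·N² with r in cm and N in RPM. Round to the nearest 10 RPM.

≈ 2030 RPM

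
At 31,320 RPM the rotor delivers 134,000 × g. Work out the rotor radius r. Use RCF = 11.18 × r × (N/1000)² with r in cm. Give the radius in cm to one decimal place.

RCF = 11.18 × r × (N/1000)²
134000 = 11.18 × r × (31.32)²
r = 134000 / (11.18 × 980.9424) = 134000 / 10966.94 ≈ 12.219 cm

r ≈ 12.2 cm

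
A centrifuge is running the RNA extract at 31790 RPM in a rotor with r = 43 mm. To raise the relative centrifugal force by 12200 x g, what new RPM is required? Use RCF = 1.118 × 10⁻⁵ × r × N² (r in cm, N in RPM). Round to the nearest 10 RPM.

35560 RPM

r = 43 mm = 4.3 cm
Current RCF = 1.118 × 10⁻⁵ × 4.3 × (31790)² = 1.118 × 10⁻⁵ × 4.3 × 1,010,604,100 ≈ 48,583.8 × g
Target RCF = 48,583.8 + 12,200 = 60,783.8 × g
N² = 60,783.8 / (4.8074 × 10⁻⁵) = 1,264,379,914
N ≈ √1,264,379,914 ≈ 35,558.1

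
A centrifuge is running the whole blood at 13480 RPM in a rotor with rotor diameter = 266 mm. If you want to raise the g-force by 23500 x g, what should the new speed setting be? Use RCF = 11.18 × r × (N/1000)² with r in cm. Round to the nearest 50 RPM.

N₂ ≈ 18450 RPM

r = 266 mm / 2 = 133 mm = 13.3 cm
Current RCF = 11.18 × 13.3 × (13.48)² = 11.18 × 13.3 × 181.7104 ≈ 27,019.2 × g
Target RCF = 27,019.2 + 23,500 = 50,519.2 × g
(N/1000)² = 50,519.2 / 148.694 = 339.7528
N = 1000 × √339.7528 ≈ 18,432.4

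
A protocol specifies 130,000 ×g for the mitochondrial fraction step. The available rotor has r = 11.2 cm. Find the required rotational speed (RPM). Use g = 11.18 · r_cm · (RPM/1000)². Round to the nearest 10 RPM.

32220 RPM

130,000 = 11.18 × 11.2 × (N/1000)²
(N/1000)² = 130,000 / 125.216 = 1038.206
N = 1000 × √1038.206 ≈ 32,221.2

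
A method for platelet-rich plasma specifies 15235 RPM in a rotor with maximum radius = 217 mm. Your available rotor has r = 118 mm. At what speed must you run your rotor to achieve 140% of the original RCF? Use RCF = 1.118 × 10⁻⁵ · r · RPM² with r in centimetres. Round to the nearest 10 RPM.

Original rotor: r = 217 mm = 21.7 cm
RCF = 1.118 × 10⁻⁵ × r × N²
RCF_original = 1.118 × 10⁻⁵ × 21.7 × (15235)² = 1.118 × 10⁻⁵ × 21.7 × 232,105,225 ≈ 56,310.1 × g
Target RCF = 1.4 × 56,310.1 ≈ 78,834.1 × g
Your rotor: r = 118 mm = 11.8 cm
78,834.1 = 1.118 × 10⁻⁵ × 11.8 × N²
N² = 78,834.1 / (13.1924 × 10⁻⁵) = 597,572,087
N ≈ √597,572,087 ≈ 24,445.3

≈ 24450 RPM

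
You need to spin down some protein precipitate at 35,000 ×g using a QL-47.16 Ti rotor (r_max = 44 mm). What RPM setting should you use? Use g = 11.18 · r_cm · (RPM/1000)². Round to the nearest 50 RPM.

r = 44 mm = 4.4 cm
35,000 = 11.18 × 4.4 × (N/1000)²
(N/1000)² = 35,000 / 49.192 = 711.4978
N = 1000 × √711.4978 ≈ 26,673.9

26650 RPM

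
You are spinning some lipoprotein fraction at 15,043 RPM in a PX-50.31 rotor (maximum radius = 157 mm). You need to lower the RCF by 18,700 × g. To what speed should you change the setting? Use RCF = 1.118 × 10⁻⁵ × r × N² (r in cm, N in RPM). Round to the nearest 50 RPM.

10950 RPM

r = 157 mm = 15.7 cm
Current RCF = 1.118 × 10⁻⁵ × 15.7 × (15043)² = 1.118 × 10⁻⁵ × 15.7 × 226,291,849 ≈ 39,720.1 × g
Target RCF = 39,720.1 − 18,700 = 21,020.1 × g
N² = 21,020.1 / (17.5526 × 10⁻⁵) = 119,754,908
N ≈ √119,754,908 ≈ 10,943.3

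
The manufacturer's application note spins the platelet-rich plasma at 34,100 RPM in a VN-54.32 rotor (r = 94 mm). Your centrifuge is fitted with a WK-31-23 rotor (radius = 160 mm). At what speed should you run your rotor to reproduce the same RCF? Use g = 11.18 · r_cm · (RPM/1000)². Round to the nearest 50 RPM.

≈ 26150 RPM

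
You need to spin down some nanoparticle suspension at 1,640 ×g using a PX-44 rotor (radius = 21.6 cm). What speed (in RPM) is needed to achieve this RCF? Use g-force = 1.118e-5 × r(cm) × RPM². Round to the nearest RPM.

N ≈ 2606 RPM

1,640 = 1.118 × 10⁻⁵ × 21.6 × N²
N² = 1,640 / (24.1488 × 10⁻⁵) = 6,791,228
N ≈ √6,791,228 ≈ 2,606.0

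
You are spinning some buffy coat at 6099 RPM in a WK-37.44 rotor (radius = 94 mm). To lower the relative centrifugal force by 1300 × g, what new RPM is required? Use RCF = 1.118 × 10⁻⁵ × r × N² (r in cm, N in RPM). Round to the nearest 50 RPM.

≈ 5000 RPM

r = 94 mm = 9.4 cm
Current RCF = 1.118 × 10⁻⁵ × 9.4 × (6099)² = 1.118 × 10⁻⁵ × 9.4 × 37,197,801 ≈ 3,909.2 × g
Target RCF = 3,909.2 − 1,300 = 2,609.2 × g
N² = 2,609.2 / (10.5092 × 10⁻⁵) = 24,827,770
N ≈ √24,827,770 ≈ 4,982.7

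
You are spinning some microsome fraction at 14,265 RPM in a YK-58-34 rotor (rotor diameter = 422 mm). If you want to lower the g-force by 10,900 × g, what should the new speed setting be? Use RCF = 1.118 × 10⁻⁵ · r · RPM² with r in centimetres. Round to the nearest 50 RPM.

r = 422 mm / 2 = 211 mm = 21.1 cm
Current RCF = 1.118 × 10⁻⁵ × 21.1 × (14265)² = 1.118 × 10⁻⁵ × 21.1 × 203,490,225 ≈ 48,002.9 × g
Target RCF = 48,002.9 − 10,900 = 37,102.9 × g
N² = 37,102.9 / (23.5898 × 10⁻⁵) = 157,283,656
N ≈ √157,283,656 ≈ 12,541.3

N₂ ≈ 12550 RPM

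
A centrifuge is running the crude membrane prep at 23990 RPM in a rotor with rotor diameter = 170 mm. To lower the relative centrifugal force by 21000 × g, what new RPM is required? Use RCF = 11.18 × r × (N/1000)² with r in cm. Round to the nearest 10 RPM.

r = 170 mm / 2 = 85 mm = 8.5 cm
Current RCF = 11.18 × 8.5 × (23.99)² = 11.18 × 8.5 × 575.5201 ≈ 54,691.7 × g
Target RCF = 54,691.7 − 21,000 = 33,691.7 × g
(N/1000)² = 33,691.7 / 95.03 = 354.5375
N = 1000 × √354.5375 ≈ 18,829.2

18830 RPM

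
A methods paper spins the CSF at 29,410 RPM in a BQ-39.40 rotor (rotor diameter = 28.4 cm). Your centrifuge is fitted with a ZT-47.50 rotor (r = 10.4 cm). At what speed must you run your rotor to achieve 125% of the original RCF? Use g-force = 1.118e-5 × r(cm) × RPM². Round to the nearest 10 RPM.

≈ 38420 RPM

Original rotor: r = 28.4 / 2 = 14.2 cm
RCF = 1.118 × 10⁻⁵ × r × N²
RCF_original = 1.118 × 10⁻⁵ × 14.2 × (29410)² = 1.118 × 10⁻⁵ × 14.2 × 864,948,100 ≈ 137,315.7 × g
Target RCF = 1.25 × 137,315.7 ≈ 171,644.6 × g
171,644.6 = 1.118 × 10⁻⁵ × 10.4 × N²
N² = 171,644.6 / (11.6272 × 10⁻⁵) = 1,476,233,315
N ≈ √1,476,233,315 ≈ 38,421.8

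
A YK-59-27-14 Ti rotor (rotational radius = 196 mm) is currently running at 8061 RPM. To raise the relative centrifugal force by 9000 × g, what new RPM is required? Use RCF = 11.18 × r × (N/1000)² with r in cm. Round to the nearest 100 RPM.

≈ 10300 RPM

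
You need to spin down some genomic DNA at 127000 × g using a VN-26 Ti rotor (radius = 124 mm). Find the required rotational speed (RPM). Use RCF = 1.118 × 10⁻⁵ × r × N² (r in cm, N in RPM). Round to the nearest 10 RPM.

r = 124 mm = 12.4 cm
RCF = 1.118 × 10⁻⁵ × r × N²
127,000 = 1.118 × 10⁻⁵ × 12.4 × N²
N² = 127,000 / (13.8632 × 10⁻⁵) = 916,094,408
N ≈ √916,094,408 ≈ 30,267.1

≈ 30270 RPM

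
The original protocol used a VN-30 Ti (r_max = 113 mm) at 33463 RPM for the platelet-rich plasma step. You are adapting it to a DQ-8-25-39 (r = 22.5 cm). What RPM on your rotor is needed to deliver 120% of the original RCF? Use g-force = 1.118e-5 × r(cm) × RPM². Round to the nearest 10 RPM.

≈ 25980 RPM

Original rotor: r = 113 mm = 11.3 cm
RCF = 1.118 × 10⁻⁵ × r × N²
RCF_original = 1.118 × 10⁻⁵ × 11.3 × (33463)² = 1.118 × 10⁻⁵ × 11.3 × 1,119,772,369 ≈ 141,465.3 × g
Target RCF = 1.2 × 141,465.3 ≈ 169,758.4 × g
169,758.4 = 1.118 × 10⁻⁵ × 22.5 × N²
N² = 169,758.4 / (25.155 × 10⁻⁵) = 674,849,533
N ≈ √674,849,533 ≈ 25,977.9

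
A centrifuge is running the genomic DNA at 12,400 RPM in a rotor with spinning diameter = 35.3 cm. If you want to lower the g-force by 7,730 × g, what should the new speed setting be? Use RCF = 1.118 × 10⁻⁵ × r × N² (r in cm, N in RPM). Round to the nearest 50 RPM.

10700 RPM

r = 35.3 / 2 = 17.65 cm
Current RCF = 1.118 × 10⁻⁵ × 17.65 × (12400)² = 1.118 × 10⁻⁵ × 17.65 × 153,760,000 ≈ 30,341 × g
Target RCF = 30,341 − 7,730 = 22,611 × g
N² = 22,611 / (19.7327 × 10⁻⁵) = 114,586,448
N ≈ √114,586,448 ≈ 10,704.5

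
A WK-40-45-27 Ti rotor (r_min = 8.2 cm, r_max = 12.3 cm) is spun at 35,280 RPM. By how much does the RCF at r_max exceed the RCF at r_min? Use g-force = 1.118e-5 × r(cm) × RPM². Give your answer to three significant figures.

ΔRCF = 1.118 × 10⁻⁵ × (r_max − r_min) × N² = 1.118 × 10⁻⁵ × 4.1 × 1,244,678,400 ≈ 57,053.6

ΔRCF ≈ 57100 x g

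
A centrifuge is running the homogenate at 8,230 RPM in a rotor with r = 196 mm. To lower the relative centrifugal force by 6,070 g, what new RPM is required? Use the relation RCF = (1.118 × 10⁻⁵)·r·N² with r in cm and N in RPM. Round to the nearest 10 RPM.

N₂ ≈ 6330 RPM

r = 196 mm = 19.6 cm
Current RCF = 1.118 × 10⁻⁵ × 19.6 × (8230)² = 1.118 × 10⁻⁵ × 19.6 × 67,732,900 ≈ 14,842.2 × g
Target RCF = 14,842.2 − 6,070 = 8,772.2 × g
N² = 8,772.2 / (21.9128 × 10⁻⁵) = 40,032,310
N ≈ √40,032,310 ≈ 6,327.1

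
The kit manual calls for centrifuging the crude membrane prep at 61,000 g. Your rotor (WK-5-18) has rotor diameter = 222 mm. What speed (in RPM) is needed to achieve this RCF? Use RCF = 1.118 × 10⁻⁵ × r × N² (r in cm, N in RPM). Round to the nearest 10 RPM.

22170 RPM

r = 222 mm / 2 = 111 mm = 11.1 cm
61,000 = 1.118 × 10⁻⁵ × 11.1 × N²
N² = 61,000 / (12.4098 × 10⁻⁵) = 491,547,003
N ≈ √491,547,003 ≈ 22,170.9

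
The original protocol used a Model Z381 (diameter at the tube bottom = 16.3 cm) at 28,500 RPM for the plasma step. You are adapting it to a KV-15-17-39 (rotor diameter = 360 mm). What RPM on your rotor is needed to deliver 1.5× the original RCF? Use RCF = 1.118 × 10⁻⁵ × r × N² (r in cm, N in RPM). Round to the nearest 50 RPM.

≈ 23500 RPM

Original rotor: r = 16.3 / 2 = 8.15 cm
RCF = 1.118 × 10⁻⁵ × r × N²
RCF_original = 1.118 × 10⁻⁵ × 8.15 × (28500)² = 1.118 × 10⁻⁵ × 8.15 × 812,250,000 ≈ 74,009.8 × g
Target RCF = 1.5 × 74,009.8 ≈ 111,014.7 × g
Your rotor: r = 360 mm / 2 = 180 mm = 18 cm
111,014.7 = 1.118 × 10⁻⁵ × 18 × N²
N² = 111,014.7 / (20.124 × 10⁻⁵) = 551,653,250
N ≈ √551,653,250 ≈ 23,487.3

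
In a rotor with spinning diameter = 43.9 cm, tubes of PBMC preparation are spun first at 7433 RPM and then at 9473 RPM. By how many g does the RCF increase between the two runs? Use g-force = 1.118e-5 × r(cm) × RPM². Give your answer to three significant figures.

r = 43.9 / 2 = 21.95 cm
RCF₁ = 1.118 × 10⁻⁵ × 21.95 × (7433)² = 1.118 × 10⁻⁵ × 21.95 × 55,249,489 ≈ 13,558.3 × g
RCF₂ = 1.118 × 10⁻⁵ × 21.95 × (9473)² = 1.118 × 10⁻⁵ × 21.95 × 89,737,729 ≈ 22,021.7 × g
Increase = 22,021.7 − 13,558.3 = 8,463.4

8460 g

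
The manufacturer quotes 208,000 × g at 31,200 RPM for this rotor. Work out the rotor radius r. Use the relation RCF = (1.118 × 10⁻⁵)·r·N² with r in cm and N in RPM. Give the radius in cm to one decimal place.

208000 = 1.118 × 10⁻⁵ × r × (31200)²
r = 208000 / (1.118 × 10⁻⁵ × 973,440,000) = 208000 / 10883.06 ≈ 19.112 cm

19.1 cm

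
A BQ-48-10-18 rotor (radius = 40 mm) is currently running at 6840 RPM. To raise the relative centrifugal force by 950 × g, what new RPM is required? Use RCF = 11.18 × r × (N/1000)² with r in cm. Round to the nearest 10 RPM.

r = 40 mm = 4.0 cm
Current RCF = 11.18 × 4 × (6.84)² = 11.18 × 4 × 46.7856 ≈ 2,092.3 × g
Target RCF = 2,092.3 + 950 = 3,042.3 × g
(N/1000)² = 3,042.3 / 44.72 = 68.02996
N = 1000 × √68.02996 ≈ 8,248.0

N₂ ≈ 8250 RPM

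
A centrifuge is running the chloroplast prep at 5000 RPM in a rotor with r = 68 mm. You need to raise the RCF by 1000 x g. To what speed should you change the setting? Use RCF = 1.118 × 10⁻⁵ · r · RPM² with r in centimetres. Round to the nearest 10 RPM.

6180 RPM

r = 68 mm = 6.8 cm
Current RCF = 1.118 × 10⁻⁵ × 6.8 × (5000)² = 1.118 × 10⁻⁵ × 6.8 × 25,000,000 ≈ 1,900.6 × g
Target RCF = 1,900.6 + 1,000 = 2,900.6 × g
N² = 2,900.6 / (7.6024 × 10⁻⁵) = 38,153,741
N ≈ √38,153,741 ≈ 6,176.9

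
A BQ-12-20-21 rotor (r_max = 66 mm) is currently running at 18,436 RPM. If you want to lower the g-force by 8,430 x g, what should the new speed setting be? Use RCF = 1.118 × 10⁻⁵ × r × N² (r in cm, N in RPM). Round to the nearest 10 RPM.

r = 66 mm = 6.6 cm
Current RCF = 1.118 × 10⁻⁵ × 6.6 × (18436)² = 1.118 × 10⁻⁵ × 6.6 × 339,886,096 ≈ 25,079.5 × g
Target RCF = 25,079.5 − 8,430 = 16,649.5 × g
N² = 16,649.5 / (7.3788 × 10⁻⁵) = 225,639,670
N ≈ √225,639,670 ≈ 15,021.3

≈ 15020 RPM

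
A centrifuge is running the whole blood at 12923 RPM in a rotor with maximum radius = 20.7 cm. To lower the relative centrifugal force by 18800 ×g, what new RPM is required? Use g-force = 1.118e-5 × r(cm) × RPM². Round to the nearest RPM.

Current RCF = 1.118 × 10⁻⁵ × 20.7 × (12923)² = 1.118 × 10⁻⁵ × 20.7 × 167,003,929 ≈ 38,649.1 × g
Target RCF = 38,649.1 − 18,800 = 19,849.1 × g
N² = 19,849.1 / (23.1426 × 10⁻⁵) = 85,768,669
N ≈ √85,768,669 ≈ 9,261.1

≈ 9261 RPM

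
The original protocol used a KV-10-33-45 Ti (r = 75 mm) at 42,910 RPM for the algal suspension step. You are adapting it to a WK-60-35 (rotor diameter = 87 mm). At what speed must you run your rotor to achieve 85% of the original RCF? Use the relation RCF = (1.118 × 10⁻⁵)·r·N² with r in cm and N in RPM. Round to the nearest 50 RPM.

51950 RPM

Original rotor: r = 75 mm = 7.5 cm
RCF_original = 1.118 × 10⁻⁵ × 7.5 × (42910)² = 1.118 × 10⁻⁵ × 7.5 × 1,841,268,100 ≈ 154,390.3 × g
Target RCF = 0.85 × 154,390.3 ≈ 131,231.8 × g
Your rotor: r = 87 mm / 2 = 43.5 mm = 4.35 cm
131,231.8 = 1.118 × 10⁻⁵ × 4.35 × N²
N² = 131,231.8 / (4.8633 × 10⁻⁵) = 2,698,410,544
N ≈ √2,698,410,544 ≈ 51,946.2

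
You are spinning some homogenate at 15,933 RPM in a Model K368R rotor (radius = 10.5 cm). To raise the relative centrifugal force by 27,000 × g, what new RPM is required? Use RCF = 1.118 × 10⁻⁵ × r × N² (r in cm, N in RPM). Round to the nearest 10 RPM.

Current RCF = 1.118 × 10⁻⁵ × 10.5 × (15933)² = 1.118 × 10⁻⁵ × 10.5 × 253,860,489 ≈ 29,800.7 × g
Target RCF = 29,800.7 + 27,000 = 56,800.7 × g
N² = 56,800.7 / (11.739 × 10⁻⁵) = 483,863,191
N ≈ √483,863,191 ≈ 21,996.9

≈ 22000 RPM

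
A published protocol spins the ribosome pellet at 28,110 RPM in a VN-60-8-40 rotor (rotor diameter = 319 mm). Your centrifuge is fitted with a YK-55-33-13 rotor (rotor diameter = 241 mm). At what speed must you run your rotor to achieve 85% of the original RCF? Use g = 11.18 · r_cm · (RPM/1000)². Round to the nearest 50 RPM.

≈ 29800 RPM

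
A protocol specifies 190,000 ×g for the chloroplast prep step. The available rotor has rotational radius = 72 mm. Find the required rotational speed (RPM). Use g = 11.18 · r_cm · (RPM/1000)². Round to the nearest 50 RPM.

≈ 48600 RPM

r = 72 mm = 7.2 cm
190,000 = 11.18 × 7.2 × (N/1000)²
(N/1000)² = 190,000 / 80.496 = 2360.366
N = 1000 × √2360.366 ≈ 48,583.6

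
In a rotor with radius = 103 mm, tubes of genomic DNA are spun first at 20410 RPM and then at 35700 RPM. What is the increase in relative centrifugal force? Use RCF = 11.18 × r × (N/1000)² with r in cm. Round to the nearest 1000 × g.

r = 103 mm = 10.3 cm
RCF₁ = 11.18 × 10.3 × (20.41)² = 11.18 × 10.3 × 416.5681 ≈ 47,969.5 × g
RCF₂ = 11.18 × 10.3 × (35.7)² = 11.18 × 10.3 × 1,274.49 ≈ 146,762.6 × g
Increase = 146,762.6 − 47,969.5 = 98,793.1

≈ 99000 × g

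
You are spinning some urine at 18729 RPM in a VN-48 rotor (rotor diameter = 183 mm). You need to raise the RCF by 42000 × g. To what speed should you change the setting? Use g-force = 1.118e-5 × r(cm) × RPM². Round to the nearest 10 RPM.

27590 RPM

r = 183 mm / 2 = 91.5 mm = 9.15 cm
Current RCF = 1.118 × 10⁻⁵ × 9.15 × (18729)² = 1.118 × 10⁻⁵ × 9.15 × 350,775,441 ≈ 35,883.3 × g
Target RCF = 35,883.3 + 42,000 = 77,883.3 × g
N² = 77,883.3 / (10.2297 × 10⁻⁵) = 761,344,907
N ≈ √761,344,907 ≈ 27,592.5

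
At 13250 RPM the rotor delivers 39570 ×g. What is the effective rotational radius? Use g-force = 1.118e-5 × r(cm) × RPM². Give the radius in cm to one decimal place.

20.2 cm

39570 = 1.118 × 10⁻⁵ × r × (13250)²
r = 39570 / (1.118 × 10⁻⁵ × 175,562,500) = 39570 / 1962.789 ≈ 20.160 cm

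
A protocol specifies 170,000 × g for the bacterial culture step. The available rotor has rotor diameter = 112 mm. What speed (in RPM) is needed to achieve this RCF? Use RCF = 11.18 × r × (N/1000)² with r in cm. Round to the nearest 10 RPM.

r = 112 mm / 2 = 56 mm = 5.6 cm
170,000 = 11.18 × 5.6 × (N/1000)²
(N/1000)² = 170,000 / 62.608 = 2715.308
N = 1000 × √2715.308 ≈ 52,108.6

N ≈ 52110 RPM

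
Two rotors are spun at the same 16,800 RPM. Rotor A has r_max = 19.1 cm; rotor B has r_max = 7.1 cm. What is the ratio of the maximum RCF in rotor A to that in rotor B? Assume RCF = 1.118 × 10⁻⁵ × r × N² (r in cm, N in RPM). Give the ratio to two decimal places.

2.69

At fixed N, RCF ∝ r, so RCF_A/RCF_B = r_A/r_B = 19.1 / 7.1 = 2.6901.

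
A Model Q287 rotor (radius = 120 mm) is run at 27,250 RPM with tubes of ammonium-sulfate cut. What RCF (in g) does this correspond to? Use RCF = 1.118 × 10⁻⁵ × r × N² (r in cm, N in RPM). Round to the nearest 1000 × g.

≈ 100000 g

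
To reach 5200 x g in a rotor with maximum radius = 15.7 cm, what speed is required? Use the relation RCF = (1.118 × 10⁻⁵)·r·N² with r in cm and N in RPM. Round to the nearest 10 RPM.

N ≈ 5440 RPM

5,200 = 1.118 × 10⁻⁵ × 15.7 × N²
N² = 5,200 / (17.5526 × 10⁻⁵) = 29,625,241
N ≈ √29,625,241 ≈ 5,442.9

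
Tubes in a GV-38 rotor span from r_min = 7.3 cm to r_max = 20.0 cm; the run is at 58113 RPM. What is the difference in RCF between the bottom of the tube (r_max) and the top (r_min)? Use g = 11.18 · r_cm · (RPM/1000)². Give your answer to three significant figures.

ΔRCF = 11.18 × (r_max − r_min) × (N/1000)² = 11.18 × 12.7 × 3,377.120769 ≈ 479,503.9

≈ 480000 x g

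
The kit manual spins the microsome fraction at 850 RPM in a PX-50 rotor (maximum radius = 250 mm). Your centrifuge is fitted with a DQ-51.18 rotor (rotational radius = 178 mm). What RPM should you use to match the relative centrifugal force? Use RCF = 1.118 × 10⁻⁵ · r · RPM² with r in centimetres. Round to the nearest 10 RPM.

≈ 1010 RPM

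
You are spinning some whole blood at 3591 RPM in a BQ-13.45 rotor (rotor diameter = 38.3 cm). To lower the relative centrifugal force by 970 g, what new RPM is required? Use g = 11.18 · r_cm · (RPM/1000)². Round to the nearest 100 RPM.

≈ 2900 RPM

r = 38.3 / 2 = 19.15 cm
Current RCF = 11.18 × 19.15 × (3.591)² = 11.18 × 19.15 × 12.895281 ≈ 2,760.8 × g
Target RCF = 2,760.8 − 970 = 1,790.8 × g
(N/1000)² = 1,790.8 / 214.097 = 8.364433
N = 1000 × √8.364433 ≈ 2,892.1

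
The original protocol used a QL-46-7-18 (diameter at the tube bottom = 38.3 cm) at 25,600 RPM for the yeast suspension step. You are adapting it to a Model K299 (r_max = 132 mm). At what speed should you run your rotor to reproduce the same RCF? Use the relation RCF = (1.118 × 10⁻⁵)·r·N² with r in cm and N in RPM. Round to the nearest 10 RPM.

30830 RPM

Original rotor: r = 38.3 / 2 = 19.15 cm
RCF_original = 1.118 × 10⁻⁵ × 19.15 × (25600)² = 1.118 × 10⁻⁵ × 19.15 × 655,360,000 ≈ 140,310.6 × g
Your rotor: r = 132 mm = 13.2 cm
140,310.6 = 1.118 × 10⁻⁵ × 13.2 × N²
N² = 140,310.6 / (14.7576 × 10⁻⁵) = 950,768,418
N ≈ √950,768,418 ≈ 30,834.5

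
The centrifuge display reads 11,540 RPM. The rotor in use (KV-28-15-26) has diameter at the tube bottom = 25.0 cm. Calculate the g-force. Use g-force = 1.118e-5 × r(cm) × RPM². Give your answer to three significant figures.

r = 25.0 / 2 = 12.5 cm
RCF = 1.118 × 10⁻⁵ × 12.5 × (11540)² = 1.118 × 10⁻⁵ × 12.5 × 133,171,600 ≈ 18,610.7 × g

18600 ×g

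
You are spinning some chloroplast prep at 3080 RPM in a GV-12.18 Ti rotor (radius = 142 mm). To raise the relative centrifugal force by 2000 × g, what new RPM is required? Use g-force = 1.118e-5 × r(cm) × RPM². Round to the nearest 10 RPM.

N₂ ≈ 4700 RPM

r = 142 mm = 14.2 cm
Current RCF = 1.118 × 10⁻⁵ × 14.2 × (3080)² = 1.118 × 10⁻⁵ × 14.2 × 9,486,400 ≈ 1,506 × g
Target RCF = 1,506 + 2,000 = 3,506 × g
N² = 3,506 / (15.8756 × 10⁻⁵) = 22,084,205
N ≈ √22,084,205 ≈ 4,699.4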